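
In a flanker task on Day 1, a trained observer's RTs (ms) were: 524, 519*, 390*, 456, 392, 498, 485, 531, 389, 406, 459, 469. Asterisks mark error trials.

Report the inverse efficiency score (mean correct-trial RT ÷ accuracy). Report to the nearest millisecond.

553 ms

Correct trials (n=10): 524, 456, 392, 498, 485, 531, 389, 406, 459, 469
Mean correct RT = 4609/10 = 460.9000 ms
Proportion correct = 10/12
IES = 460.9000 / (10/12) = 553.080 ms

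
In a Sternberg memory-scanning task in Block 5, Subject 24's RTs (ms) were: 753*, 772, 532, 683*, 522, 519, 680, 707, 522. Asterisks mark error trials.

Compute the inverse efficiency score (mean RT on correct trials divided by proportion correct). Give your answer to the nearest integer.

Correct trials (n=7): 772, 532, 522, 519, 680, 707, 522
Mean correct RT = 4254/7 = 607.7143 ms
Proportion correct = 7/9
IES = 607.7143 / (7/9) = 781.347 ms

781 ms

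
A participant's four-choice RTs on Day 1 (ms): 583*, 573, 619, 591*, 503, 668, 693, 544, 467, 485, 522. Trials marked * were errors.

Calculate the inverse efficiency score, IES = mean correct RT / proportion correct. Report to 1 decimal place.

689.1 ms

Correct trials (n=9): 573, 619, 503, 668, 693, 544, 467, 485, 522
Mean correct RT = 5074/9 = 563.7778 ms
Proportion correct = 9/11
IES = 563.7778 / (9/11) = 689.062 ms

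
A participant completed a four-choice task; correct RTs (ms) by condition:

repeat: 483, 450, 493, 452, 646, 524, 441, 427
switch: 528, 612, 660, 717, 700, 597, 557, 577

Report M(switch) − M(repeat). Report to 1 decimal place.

M(repeat) = 3916/8 = 489.500
M(switch) = 4948/8 = 618.500
Difference = 618.500 − 489.500 = 129.000 ms

129.0 ms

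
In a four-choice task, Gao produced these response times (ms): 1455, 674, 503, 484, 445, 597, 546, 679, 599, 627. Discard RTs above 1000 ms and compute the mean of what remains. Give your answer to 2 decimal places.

572.67 ms

Excluded: 1455
Retained (n=9): Σ = 5154
Mean = 5154/9 = 572.6667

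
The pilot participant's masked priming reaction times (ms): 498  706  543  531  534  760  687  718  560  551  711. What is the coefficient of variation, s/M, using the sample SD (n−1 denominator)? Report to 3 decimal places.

0.157

n = 11, Σ = 6799, M = 618.0909
Σ(x−M)² = 93820.909; s = √(93820.909/10) = 96.8612
CV = 96.8612 / 618.0909 = 0.15671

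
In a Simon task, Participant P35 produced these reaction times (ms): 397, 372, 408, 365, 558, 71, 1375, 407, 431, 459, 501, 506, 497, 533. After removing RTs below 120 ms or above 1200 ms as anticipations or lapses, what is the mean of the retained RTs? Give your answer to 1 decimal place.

Excluded: 71, 1375
Retained (n=12): Σ = 5434
Mean = 5434/12 = 452.8333

452.8 ms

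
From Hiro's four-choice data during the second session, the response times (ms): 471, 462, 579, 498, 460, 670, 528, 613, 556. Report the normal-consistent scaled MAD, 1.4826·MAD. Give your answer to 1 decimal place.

Sorted: 460, 462, 471, 498, 528, 556, 579, 613, 670 → median = 528
|x − 528| sorted: 0, 28, 30, 51, 57, 66, 68, 85, 142 → MAD = 57
Robust SD ≈ 1.4826 × 57 = 84.508

84.5 ms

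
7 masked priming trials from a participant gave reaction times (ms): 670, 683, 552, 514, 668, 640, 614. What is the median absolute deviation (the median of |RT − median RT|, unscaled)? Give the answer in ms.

Sorted: 514, 552, 614, 640, 668, 670, 683 → median = 640
|x − 640|: 30, 43, 88, 126, 28, 0, 26
Sorted deviations: 0, 26, 28, 30, 43, 88, 126 → MAD = 30

30 ms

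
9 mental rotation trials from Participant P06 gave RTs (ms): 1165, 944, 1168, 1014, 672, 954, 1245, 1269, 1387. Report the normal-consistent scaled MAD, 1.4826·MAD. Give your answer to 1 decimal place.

Sorted: 672, 944, 954, 1014, 1165, 1168, 1245, 1269, 1387 → median = 1165
|x − 1165| sorted: 0, 3, 80, 104, 151, 211, 221, 222, 493 → MAD = 151
Robust SD ≈ 1.4826 × 151 = 223.873

223.9 ms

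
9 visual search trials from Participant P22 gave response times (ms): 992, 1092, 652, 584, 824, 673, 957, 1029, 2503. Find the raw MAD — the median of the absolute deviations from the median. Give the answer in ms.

Sorted: 584, 652, 673, 824, 957, 992, 1029, 1092, 2503 → median = 957
|x − 957|: 35, 135, 305, 373, 133, 284, 0, 72, 1546
Sorted deviations: 0, 35, 72, 133, 135, 284, 305, 373, 1546 → MAD = 135

135 ms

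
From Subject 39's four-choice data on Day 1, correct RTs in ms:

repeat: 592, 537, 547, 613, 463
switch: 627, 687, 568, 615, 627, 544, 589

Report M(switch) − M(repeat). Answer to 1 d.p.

M(repeat) = 2752/5 = 550.400
M(switch) = 4257/7 = 608.143
Difference = 608.143 − 550.400 = 57.743 ms

57.7 ms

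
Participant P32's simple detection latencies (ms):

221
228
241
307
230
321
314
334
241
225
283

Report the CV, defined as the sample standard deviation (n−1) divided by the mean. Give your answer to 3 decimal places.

n = 11, Σ = 2945, M = 267.7273
Σ(x−M)² = 19586.182; s = √(19586.182/10) = 44.2563
CV = 44.2563 / 267.7273 = 0.16530

0.165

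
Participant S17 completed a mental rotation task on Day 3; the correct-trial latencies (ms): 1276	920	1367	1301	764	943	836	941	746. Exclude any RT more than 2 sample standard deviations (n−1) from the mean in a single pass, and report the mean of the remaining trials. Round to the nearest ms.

n = 9, ΣRT = 9094, M = 1010.444
Σ(x−M)² = 460722.22; s = √(460722.22/8) = 239.980
Cutoffs: 1010.444 ± 2·239.980 → [530.5, 1490.4]
No RTs fall outside the cutoffs; all 9 retained. Mean = 9094/9 = 1010.444

1010 ms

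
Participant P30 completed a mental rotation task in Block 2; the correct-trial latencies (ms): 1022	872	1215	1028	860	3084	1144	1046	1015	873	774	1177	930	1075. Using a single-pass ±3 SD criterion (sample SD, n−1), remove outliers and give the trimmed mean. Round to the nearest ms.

n = 14, ΣRT = 16115, M = 1151.071
Σ(x−M)² = 4239152.93; s = √(4239152.93/13) = 571.042
Cutoffs: 1151.071 ± 3·571.042 → [-562.1, 2864.2]
Outside: 3084 → excluded.
Retained (n=13): Σ = 13031, mean = 13031/13 = 1002.385

1002 ms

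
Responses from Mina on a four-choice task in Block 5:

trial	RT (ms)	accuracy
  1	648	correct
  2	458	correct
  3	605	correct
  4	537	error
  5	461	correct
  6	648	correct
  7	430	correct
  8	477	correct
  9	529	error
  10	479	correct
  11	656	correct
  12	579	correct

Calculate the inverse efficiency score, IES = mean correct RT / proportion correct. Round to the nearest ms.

653 ms

Correct trials (n=10): 648, 458, 605, 461, 648, 430, 477, 479, 656, 579
Mean correct RT = 5441/10 = 544.1000 ms
Proportion correct = 10/12
IES = 544.1000 / (10/12) = 652.920 ms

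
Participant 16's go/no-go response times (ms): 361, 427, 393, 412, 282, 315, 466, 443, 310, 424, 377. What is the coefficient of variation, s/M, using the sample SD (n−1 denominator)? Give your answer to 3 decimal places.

0.156

n = 11, Σ = 4210, M = 382.7273
Σ(x−M)² = 35720.182; s = √(35720.182/10) = 59.7664
CV = 59.7664 / 382.7273 = 0.15616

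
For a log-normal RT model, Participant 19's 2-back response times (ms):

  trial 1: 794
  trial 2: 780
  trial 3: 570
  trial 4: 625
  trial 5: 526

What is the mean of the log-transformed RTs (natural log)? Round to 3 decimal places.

6.477

ln(RT): 6.6771, 6.6593, 6.3456, 6.4378, 6.2653
Σ ln(RT) = 32.3851
Mean = 32.3851/5 = 6.47701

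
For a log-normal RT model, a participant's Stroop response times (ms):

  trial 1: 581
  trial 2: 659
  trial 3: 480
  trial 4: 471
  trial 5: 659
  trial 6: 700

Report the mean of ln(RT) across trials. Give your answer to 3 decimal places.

6.371

ln(RT): 6.3648, 6.4907, 6.1738, 6.1549, 6.4907, 6.5511
Σ ln(RT) = 38.2259
Mean = 38.2259/6 = 6.37099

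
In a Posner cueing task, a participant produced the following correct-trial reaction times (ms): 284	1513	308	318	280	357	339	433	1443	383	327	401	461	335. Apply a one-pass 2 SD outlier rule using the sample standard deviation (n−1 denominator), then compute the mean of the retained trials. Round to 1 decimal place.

352.2 ms

n = 14, ΣRT = 7182, M = 513.000
Σ(x−M)² = 2211120.00; s = √(2211120.00/13) = 412.415
Cutoffs: 513.000 ± 2·412.415 → [-311.8, 1337.8]
Outside: 1443, 1513 → excluded.
Retained (n=12): Σ = 4226, mean = 4226/12 = 352.167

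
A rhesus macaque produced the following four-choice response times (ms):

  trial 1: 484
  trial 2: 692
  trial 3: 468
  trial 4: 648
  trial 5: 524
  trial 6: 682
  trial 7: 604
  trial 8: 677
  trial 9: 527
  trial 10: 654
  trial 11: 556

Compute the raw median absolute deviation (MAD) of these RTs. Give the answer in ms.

77 ms

Sorted: 468, 484, 524, 527, 556, 604, 648, 654, 677, 682, 692 → median = 604
|x − 604|: 120, 88, 136, 44, 80, 78, 0, 73, 77, 50, 48
Sorted deviations: 0, 44, 48, 50, 73, 77, 78, 80, 88, 120, 136 → MAD = 77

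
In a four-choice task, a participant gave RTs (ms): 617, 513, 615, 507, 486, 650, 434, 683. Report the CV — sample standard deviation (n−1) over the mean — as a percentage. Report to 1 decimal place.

15.9%

n = 8, Σ = 4505, M = 563.1250
Σ(x−M)² = 55794.875; s = √(55794.875/7) = 89.2788
CV = 89.2788 / 563.1250 = 0.15854 = 15.854%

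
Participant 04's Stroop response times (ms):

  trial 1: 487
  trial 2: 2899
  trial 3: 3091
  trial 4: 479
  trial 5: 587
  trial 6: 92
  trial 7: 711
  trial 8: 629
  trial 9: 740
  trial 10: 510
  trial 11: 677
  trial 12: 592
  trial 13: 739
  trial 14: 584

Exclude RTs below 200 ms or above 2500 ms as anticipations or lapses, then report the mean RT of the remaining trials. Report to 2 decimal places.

Excluded: 92, 2899, 3091
Retained (n=11): Σ = 6735
Mean = 6735/11 = 612.2727

612.27 ms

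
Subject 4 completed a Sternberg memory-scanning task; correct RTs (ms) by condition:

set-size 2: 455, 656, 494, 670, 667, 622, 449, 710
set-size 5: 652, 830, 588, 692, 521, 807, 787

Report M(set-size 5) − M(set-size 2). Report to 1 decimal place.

M(set-size 2) = 4723/8 = 590.375
M(set-size 5) = 4877/7 = 696.714
Difference = 696.714 − 590.375 = 106.339 ms

106.3 ms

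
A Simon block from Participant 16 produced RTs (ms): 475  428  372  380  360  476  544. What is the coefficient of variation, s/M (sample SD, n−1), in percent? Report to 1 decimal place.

15.7%

n = 7, Σ = 3035, M = 433.5714
Σ(x−M)² = 27815.714; s = √(27815.714/6) = 68.0878
CV = 68.0878 / 433.5714 = 0.15704 = 15.704%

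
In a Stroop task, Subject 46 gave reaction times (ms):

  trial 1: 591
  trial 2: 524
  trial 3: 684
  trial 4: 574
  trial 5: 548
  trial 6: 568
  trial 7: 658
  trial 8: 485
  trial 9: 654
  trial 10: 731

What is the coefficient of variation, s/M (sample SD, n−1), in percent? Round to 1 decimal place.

12.9%

n = 10, Σ = 6017, M = 601.7000
Σ(x−M)² = 53954.100; s = √(53954.100/9) = 77.4267
CV = 77.4267 / 601.7000 = 0.12868 = 12.868%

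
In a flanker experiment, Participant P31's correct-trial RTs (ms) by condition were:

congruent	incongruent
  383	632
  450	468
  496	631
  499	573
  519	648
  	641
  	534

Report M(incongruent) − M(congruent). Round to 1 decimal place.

M(congruent) = 2347/5 = 469.400
M(incongruent) = 4127/7 = 589.571
Difference = 589.571 − 469.400 = 120.171 ms

120.2 ms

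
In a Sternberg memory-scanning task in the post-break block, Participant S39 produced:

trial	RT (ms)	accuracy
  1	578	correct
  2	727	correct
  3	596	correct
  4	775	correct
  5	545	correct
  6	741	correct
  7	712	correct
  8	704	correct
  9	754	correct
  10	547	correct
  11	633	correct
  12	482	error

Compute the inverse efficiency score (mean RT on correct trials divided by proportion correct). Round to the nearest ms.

Correct trials (n=11): 578, 727, 596, 775, 545, 741, 712, 704, 754, 547, 633
Mean correct RT = 7312/11 = 664.7273 ms
Proportion correct = 11/12
IES = 664.7273 / (11/12) = 725.157 ms

725 ms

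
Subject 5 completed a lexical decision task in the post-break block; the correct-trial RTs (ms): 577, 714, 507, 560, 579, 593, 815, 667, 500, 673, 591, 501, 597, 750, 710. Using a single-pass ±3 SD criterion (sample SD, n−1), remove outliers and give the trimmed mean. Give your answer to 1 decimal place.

n = 15, ΣRT = 9334, M = 622.267
Σ(x−M)² = 127360.93; s = √(127360.93/14) = 95.379
Cutoffs: 622.267 ± 3·95.379 → [336.1, 908.4]
No RTs fall outside the cutoffs; all 15 retained. Mean = 9334/15 = 622.267

622.3 ms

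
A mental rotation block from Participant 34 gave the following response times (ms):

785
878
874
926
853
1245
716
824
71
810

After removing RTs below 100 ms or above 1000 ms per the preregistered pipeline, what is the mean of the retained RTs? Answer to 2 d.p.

Excluded: 71, 1245
Retained (n=8): Σ = 6666
Mean = 6666/8 = 833.2500

833.25 ms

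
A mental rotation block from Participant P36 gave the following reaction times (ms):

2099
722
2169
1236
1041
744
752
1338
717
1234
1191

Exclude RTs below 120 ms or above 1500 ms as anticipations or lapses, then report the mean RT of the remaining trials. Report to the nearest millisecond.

997 ms

Excluded: 2099, 2169
Retained (n=9): Σ = 8975
Mean = 8975/9 = 997.2222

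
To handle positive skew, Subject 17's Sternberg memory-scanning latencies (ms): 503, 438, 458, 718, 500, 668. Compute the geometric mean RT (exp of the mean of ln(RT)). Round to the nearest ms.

538 ms

ln(RT): 6.2206, 6.0822, 6.1269, 6.5765, 6.2146, 6.5043
Mean ln(RT) = 37.7250/6 = 6.28751
Geometric mean = exp(6.28751) = 537.81 ms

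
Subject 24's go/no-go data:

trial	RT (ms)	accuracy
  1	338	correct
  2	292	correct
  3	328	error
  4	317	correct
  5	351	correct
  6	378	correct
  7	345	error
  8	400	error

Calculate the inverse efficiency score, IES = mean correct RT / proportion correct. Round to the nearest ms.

Correct trials (n=5): 338, 292, 317, 351, 378
Mean correct RT = 1676/5 = 335.2000 ms
Proportion correct = 5/8
IES = 335.2000 / (5/8) = 536.320 ms

536 ms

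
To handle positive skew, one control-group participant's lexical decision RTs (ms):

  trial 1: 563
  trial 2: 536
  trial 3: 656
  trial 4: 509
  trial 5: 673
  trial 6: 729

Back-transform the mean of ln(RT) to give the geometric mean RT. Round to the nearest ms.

606 ms

ln(RT): 6.3333, 6.2841, 6.4862, 6.2324, 6.5117, 6.5917
Mean ln(RT) = 38.4394/6 = 6.40657
Geometric mean = exp(6.40657) = 605.81 ms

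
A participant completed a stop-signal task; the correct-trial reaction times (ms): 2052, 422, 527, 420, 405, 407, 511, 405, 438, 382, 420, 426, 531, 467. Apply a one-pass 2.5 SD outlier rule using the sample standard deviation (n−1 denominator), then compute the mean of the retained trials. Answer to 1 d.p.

443.2 ms

n = 14, ΣRT = 7813, M = 558.071
Σ(x−M)² = 2433218.93; s = √(2433218.93/13) = 432.632
Cutoffs: 558.071 ± 2.5·432.632 → [-523.5, 1639.7]
Outside: 2052 → excluded.
Retained (n=13): Σ = 5761, mean = 5761/13 = 443.154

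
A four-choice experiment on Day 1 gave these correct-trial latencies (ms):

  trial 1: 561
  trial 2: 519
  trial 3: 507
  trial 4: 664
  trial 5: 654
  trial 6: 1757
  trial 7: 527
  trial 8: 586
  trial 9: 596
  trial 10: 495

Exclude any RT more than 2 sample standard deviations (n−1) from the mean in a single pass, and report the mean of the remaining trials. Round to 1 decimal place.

n = 10, ΣRT = 6866, M = 686.600
Σ(x−M)² = 1303962.40; s = √(1303962.40/9) = 380.637
Cutoffs: 686.600 ± 2·380.637 → [-74.7, 1447.9]
Outside: 1757 → excluded.
Retained (n=9): Σ = 5109, mean = 5109/9 = 567.667

567.7 ms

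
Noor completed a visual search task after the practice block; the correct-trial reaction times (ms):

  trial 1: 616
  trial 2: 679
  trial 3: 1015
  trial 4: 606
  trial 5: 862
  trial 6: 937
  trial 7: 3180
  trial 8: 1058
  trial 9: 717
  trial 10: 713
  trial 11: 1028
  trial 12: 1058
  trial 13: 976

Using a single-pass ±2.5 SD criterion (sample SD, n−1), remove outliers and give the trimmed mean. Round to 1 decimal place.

n = 13, ΣRT = 13445, M = 1034.231
Σ(x−M)² = 5336684.31; s = √(5336684.31/12) = 666.876
Cutoffs: 1034.231 ± 2.5·666.876 → [-633.0, 2701.4]
Outside: 3180 → excluded.
Retained (n=12): Σ = 10265, mean = 10265/12 = 855.417

855.4 ms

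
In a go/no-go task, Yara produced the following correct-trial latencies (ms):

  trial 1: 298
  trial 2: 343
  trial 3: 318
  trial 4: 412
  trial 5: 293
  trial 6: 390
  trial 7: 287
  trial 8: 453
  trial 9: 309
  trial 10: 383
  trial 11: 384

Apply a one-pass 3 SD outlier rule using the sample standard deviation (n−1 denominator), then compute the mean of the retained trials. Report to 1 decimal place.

351.8 ms

n = 11, ΣRT = 3870, M = 351.818
Σ(x−M)² = 30937.64; s = √(30937.64/10) = 55.622
Cutoffs: 351.818 ± 3·55.622 → [185.0, 518.7]
No RTs fall outside the cutoffs; all 11 retained. Mean = 3870/11 = 351.818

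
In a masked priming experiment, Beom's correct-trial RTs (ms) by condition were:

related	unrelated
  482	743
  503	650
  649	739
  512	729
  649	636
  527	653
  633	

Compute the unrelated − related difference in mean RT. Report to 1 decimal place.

126.7 ms

M(related) = 3955/7 = 565.000
M(unrelated) = 4150/6 = 691.667
Difference = 691.667 − 565.000 = 126.667 ms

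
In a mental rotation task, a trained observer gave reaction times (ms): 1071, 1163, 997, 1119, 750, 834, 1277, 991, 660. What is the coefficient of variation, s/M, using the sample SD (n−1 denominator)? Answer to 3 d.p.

0.205

n = 9, Σ = 8862, M = 984.6667
Σ(x−M)² = 326130.000; s = √(326130.000/8) = 201.9065
CV = 201.9065 / 984.6667 = 0.20505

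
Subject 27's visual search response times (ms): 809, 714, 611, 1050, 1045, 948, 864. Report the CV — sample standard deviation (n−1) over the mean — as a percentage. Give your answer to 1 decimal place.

n = 7, Σ = 6041, M = 863.0000
Σ(x−M)² = 163940.000; s = √(163940.000/6) = 165.2977
CV = 165.2977 / 863.0000 = 0.19154 = 19.154%

19.2%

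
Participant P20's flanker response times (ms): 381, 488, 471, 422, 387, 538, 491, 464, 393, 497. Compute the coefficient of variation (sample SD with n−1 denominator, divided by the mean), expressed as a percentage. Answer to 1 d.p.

11.9%

n = 10, Σ = 4532, M = 453.2000
Σ(x−M)² = 26375.600; s = √(26375.600/9) = 54.1352
CV = 54.1352 / 453.2000 = 0.11945 = 11.945%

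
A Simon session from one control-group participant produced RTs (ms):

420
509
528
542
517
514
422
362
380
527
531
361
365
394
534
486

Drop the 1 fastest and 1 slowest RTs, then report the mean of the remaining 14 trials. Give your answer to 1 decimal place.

463.5 ms

Sorted: 361, 362, 365, 380, 394, 420, 422, 486, 509, 514, 517, 527, 528, 531, 534, 542
Drop lowest 1 (361) and highest 1 (542)
Remaining (n=14): Σ = 6489, mean = 6489/14 = 463.500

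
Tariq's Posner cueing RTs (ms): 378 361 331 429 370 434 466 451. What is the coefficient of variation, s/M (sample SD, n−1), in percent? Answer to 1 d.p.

n = 8, Σ = 3220, M = 402.5000
Σ(x−M)² = 16570.000; s = √(16570.000/7) = 48.6533
CV = 48.6533 / 402.5000 = 0.12088 = 12.088%

12.1%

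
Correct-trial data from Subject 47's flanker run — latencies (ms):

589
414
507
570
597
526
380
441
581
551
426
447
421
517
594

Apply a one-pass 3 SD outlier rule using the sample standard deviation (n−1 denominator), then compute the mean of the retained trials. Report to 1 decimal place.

504.1 ms

n = 15, ΣRT = 7561, M = 504.067
Σ(x−M)² = 80796.93; s = √(80796.93/14) = 75.968
Cutoffs: 504.067 ± 3·75.968 → [276.2, 732.0]
No RTs fall outside the cutoffs; all 15 retained. Mean = 7561/15 = 504.067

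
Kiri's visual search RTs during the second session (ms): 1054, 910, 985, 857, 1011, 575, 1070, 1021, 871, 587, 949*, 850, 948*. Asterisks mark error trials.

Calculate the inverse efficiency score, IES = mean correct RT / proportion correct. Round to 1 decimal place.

1051.9 ms

Correct trials (n=11): 1054, 910, 985, 857, 1011, 575, 1070, 1021, 871, 587, 850
Mean correct RT = 9791/11 = 890.0909 ms
Proportion correct = 11/13
IES = 890.0909 / (11/13) = 1051.926 ms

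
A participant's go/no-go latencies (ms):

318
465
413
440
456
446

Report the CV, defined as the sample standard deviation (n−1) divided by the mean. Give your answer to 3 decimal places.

n = 6, Σ = 2538, M = 423.0000
Σ(x−M)² = 14796.000; s = √(14796.000/5) = 54.3985
CV = 54.3985 / 423.0000 = 0.12860

0.129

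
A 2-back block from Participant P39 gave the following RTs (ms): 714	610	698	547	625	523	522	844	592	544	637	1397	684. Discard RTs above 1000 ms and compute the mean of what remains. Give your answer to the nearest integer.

628 ms

Excluded: 1397
Retained (n=12): Σ = 7540
Mean = 7540/12 = 628.3333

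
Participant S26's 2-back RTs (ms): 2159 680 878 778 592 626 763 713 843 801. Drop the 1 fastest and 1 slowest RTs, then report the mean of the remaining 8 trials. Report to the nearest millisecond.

760 ms

Sorted: 592, 626, 680, 713, 763, 778, 801, 843, 878, 2159
Drop lowest 1 (592) and highest 1 (2159)
Remaining (n=8): Σ = 6082, mean = 6082/8 = 760.250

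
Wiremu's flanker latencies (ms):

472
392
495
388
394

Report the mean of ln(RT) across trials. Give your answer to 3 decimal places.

6.054

ln(RT): 6.1570, 5.9713, 6.2046, 5.9610, 5.9764
Σ ln(RT) = 30.2702
Mean = 30.2702/5 = 6.05403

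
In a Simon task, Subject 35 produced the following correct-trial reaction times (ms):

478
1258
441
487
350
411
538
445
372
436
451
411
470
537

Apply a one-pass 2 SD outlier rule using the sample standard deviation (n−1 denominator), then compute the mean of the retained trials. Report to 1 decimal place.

n = 14, ΣRT = 7085, M = 506.071
Σ(x−M)² = 646142.93; s = √(646142.93/13) = 222.942
Cutoffs: 506.071 ± 2·222.942 → [60.2, 952.0]
Outside: 1258 → excluded.
Retained (n=13): Σ = 5827, mean = 5827/13 = 448.231

448.2 ms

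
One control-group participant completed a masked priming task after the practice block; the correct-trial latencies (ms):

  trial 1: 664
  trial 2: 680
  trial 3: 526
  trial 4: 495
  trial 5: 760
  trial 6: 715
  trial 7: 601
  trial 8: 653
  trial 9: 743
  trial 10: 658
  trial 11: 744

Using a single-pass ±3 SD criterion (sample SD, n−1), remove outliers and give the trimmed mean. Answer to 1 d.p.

n = 11, ΣRT = 7239, M = 658.091
Σ(x−M)² = 76060.91; s = √(76060.91/10) = 87.213
Cutoffs: 658.091 ± 3·87.213 → [396.5, 919.7]
No RTs fall outside the cutoffs; all 11 retained. Mean = 7239/11 = 658.091

658.1 ms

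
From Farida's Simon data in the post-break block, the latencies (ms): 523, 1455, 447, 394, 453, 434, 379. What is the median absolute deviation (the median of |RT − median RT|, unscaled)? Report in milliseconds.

53 ms

Sorted: 379, 394, 434, 447, 453, 523, 1455 → median = 447
|x − 447|: 76, 1008, 0, 53, 6, 13, 68
Sorted deviations: 0, 6, 13, 53, 68, 76, 1008 → MAD = 53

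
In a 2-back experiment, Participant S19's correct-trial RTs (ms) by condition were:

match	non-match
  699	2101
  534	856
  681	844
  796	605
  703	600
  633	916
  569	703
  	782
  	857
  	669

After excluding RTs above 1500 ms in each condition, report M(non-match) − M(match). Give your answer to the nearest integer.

100 ms

non-match: exclude 2101
M(match) = 4615/7 = 659.286
M(non-match) = 6832/9 = 759.111
Difference = 759.111 − 659.286 = 99.825 ms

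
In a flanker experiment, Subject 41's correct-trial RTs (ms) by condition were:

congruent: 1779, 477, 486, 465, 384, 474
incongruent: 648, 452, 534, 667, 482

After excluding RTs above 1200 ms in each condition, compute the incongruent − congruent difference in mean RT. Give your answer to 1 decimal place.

99.4 ms

congruent: exclude 1779
M(congruent) = 2286/5 = 457.200
M(incongruent) = 2783/5 = 556.600
Difference = 556.600 − 457.200 = 99.400 ms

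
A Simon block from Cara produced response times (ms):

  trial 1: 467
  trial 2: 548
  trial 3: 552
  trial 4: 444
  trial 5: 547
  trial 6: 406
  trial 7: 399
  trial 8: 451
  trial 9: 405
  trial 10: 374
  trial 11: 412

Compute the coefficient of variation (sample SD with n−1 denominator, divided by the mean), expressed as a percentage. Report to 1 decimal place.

n = 11, Σ = 5005, M = 455.0000
Σ(x−M)² = 43250.000; s = √(43250.000/10) = 65.7647
CV = 65.7647 / 455.0000 = 0.14454 = 14.454%

14.5%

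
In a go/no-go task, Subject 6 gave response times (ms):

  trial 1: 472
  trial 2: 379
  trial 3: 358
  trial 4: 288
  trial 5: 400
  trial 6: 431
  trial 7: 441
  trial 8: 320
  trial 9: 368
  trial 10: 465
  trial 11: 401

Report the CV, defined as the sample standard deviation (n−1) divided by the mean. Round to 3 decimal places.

0.148

n = 11, Σ = 4323, M = 393.0000
Σ(x−M)² = 33686.000; s = √(33686.000/10) = 58.0396
CV = 58.0396 / 393.0000 = 0.14768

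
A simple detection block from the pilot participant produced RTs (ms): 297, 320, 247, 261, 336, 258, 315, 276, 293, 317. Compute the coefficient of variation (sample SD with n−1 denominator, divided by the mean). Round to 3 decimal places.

0.104

n = 10, Σ = 2920, M = 292.0000
Σ(x−M)² = 8298.000; s = √(8298.000/9) = 30.3645
CV = 30.3645 / 292.0000 = 0.10399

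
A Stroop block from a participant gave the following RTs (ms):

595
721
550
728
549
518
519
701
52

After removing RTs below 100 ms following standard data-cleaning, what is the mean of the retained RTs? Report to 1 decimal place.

610.1 ms

Excluded: 52
Retained (n=8): Σ = 4881
Mean = 4881/8 = 610.1250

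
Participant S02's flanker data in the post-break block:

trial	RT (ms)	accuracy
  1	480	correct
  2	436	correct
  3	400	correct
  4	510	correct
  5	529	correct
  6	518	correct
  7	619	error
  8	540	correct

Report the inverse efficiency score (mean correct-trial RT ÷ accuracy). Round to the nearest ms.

557 ms

Correct trials (n=7): 480, 436, 400, 510, 529, 518, 540
Mean correct RT = 3413/7 = 487.5714 ms
Proportion correct = 7/8
IES = 487.5714 / (7/8) = 557.224 ms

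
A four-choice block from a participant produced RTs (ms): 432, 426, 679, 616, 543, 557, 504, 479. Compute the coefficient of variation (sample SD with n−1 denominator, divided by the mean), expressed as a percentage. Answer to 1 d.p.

n = 8, Σ = 4236, M = 529.5000
Σ(x−M)² = 54190.000; s = √(54190.000/7) = 87.9854
CV = 87.9854 / 529.5000 = 0.16617 = 16.617%

16.6%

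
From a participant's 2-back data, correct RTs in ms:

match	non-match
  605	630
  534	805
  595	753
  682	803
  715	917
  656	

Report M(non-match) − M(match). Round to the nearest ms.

150 ms

M(match) = 3787/6 = 631.167
M(non-match) = 3908/5 = 781.600
Difference = 781.600 − 631.167 = 150.433 ms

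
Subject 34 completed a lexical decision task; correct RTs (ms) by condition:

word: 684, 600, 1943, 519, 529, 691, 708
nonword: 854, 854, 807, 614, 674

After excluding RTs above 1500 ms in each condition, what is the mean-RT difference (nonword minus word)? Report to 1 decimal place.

138.8 ms

word: exclude 1943
M(word) = 3731/6 = 621.833
M(nonword) = 3803/5 = 760.600
Difference = 760.600 − 621.833 = 138.767 ms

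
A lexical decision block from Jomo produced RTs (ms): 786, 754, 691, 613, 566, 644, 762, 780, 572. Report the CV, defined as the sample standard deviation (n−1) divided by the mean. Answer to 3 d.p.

0.130

n = 9, Σ = 6168, M = 685.3333
Σ(x−M)² = 63746.000; s = √(63746.000/8) = 89.2651
CV = 89.2651 / 685.3333 = 0.13025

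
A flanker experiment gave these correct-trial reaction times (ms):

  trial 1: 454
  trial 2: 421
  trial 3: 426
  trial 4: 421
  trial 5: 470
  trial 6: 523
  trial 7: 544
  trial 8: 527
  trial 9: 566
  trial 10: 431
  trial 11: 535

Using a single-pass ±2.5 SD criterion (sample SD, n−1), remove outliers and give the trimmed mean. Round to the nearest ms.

n = 11, ΣRT = 5318, M = 483.455
Σ(x−M)² = 31498.73; s = √(31498.73/10) = 56.124
Cutoffs: 483.455 ± 2.5·56.124 → [343.1, 623.8]
No RTs fall outside the cutoffs; all 11 retained. Mean = 5318/11 = 483.455

483 ms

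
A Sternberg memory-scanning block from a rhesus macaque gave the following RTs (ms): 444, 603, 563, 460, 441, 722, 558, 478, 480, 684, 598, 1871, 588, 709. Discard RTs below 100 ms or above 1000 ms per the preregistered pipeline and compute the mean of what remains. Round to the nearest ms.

Excluded: 1871
Retained (n=13): Σ = 7328
Mean = 7328/13 = 563.6923

564 ms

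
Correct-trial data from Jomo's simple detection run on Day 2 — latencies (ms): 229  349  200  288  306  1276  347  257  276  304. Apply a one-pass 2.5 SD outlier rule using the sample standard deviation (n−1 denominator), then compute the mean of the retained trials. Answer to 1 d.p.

n = 10, ΣRT = 3832, M = 383.200
Σ(x−M)² = 905625.60; s = √(905625.60/9) = 317.215
Cutoffs: 383.200 ± 2.5·317.215 → [-409.8, 1176.2]
Outside: 1276 → excluded.
Retained (n=9): Σ = 2556, mean = 2556/9 = 284.000

284.0 ms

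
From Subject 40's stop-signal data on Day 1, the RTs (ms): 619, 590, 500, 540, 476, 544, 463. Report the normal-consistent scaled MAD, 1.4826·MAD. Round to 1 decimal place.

Sorted: 463, 476, 500, 540, 544, 590, 619 → median = 540
|x − 540| sorted: 0, 4, 40, 50, 64, 77, 79 → MAD = 50
Robust SD ≈ 1.4826 × 50 = 74.130

74.1 ms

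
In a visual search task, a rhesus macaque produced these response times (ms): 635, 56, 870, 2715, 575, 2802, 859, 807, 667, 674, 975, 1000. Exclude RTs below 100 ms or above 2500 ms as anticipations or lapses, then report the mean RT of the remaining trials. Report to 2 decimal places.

784.67 ms

Excluded: 56, 2715, 2802
Retained (n=9): Σ = 7062
Mean = 7062/9 = 784.6667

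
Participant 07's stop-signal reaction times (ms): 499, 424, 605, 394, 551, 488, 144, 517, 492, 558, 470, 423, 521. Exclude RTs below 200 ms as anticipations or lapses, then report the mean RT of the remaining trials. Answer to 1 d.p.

Excluded: 144
Retained (n=12): Σ = 5942
Mean = 5942/12 = 495.1667

495.2 ms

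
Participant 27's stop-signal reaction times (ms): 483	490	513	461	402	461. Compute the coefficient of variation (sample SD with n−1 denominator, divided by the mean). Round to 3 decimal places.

n = 6, Σ = 2810, M = 468.3333
Σ(x−M)² = 7187.333; s = √(7187.333/5) = 37.9139
CV = 37.9139 / 468.3333 = 0.08096

0.081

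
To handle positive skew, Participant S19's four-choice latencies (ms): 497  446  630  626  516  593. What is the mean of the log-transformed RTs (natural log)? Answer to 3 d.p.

6.304

ln(RT): 6.2086, 6.1003, 6.4457, 6.4394, 6.2461, 6.3852
Σ ln(RT) = 37.8253
Mean = 37.8253/6 = 6.30421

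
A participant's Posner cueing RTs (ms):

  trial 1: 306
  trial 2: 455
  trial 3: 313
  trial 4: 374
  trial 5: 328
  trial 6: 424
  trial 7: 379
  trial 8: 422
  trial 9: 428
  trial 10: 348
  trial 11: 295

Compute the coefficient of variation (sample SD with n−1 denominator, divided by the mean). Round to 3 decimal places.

0.152

n = 11, Σ = 4072, M = 370.1818
Σ(x−M)² = 31523.636; s = √(31523.636/10) = 56.1459
CV = 56.1459 / 370.1818 = 0.15167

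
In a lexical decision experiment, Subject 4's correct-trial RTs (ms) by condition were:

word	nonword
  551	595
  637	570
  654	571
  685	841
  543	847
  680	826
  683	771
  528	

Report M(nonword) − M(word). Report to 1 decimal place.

97.2 ms

M(word) = 4961/8 = 620.125
M(nonword) = 5021/7 = 717.286
Difference = 717.286 − 620.125 = 97.161 ms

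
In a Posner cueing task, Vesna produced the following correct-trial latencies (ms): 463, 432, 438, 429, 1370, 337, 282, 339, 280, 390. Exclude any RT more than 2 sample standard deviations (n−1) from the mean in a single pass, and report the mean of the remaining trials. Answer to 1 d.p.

n = 10, ΣRT = 4760, M = 476.000
Σ(x−M)² = 926532.00; s = √(926532.00/9) = 320.855
Cutoffs: 476.000 ± 2·320.855 → [-165.7, 1117.7]
Outside: 1370 → excluded.
Retained (n=9): Σ = 3390, mean = 3390/9 = 376.667

376.7 ms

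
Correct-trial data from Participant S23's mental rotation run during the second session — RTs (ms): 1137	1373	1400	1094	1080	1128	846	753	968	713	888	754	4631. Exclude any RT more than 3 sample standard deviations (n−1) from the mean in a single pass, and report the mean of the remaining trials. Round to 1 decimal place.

n = 13, ΣRT = 16765, M = 1289.615
Σ(x−M)² = 12684455.08; s = √(12684455.08/12) = 1028.123
Cutoffs: 1289.615 ± 3·1028.123 → [-1794.8, 4374.0]
Outside: 4631 → excluded.
Retained (n=12): Σ = 12134, mean = 12134/12 = 1011.167

1011.2 ms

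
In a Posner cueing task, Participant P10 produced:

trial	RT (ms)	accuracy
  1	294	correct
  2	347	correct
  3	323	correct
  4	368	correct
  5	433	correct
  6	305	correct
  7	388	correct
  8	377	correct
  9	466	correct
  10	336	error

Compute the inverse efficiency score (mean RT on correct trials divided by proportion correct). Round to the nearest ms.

408 ms

Correct trials (n=9): 294, 347, 323, 368, 433, 305, 388, 377, 466
Mean correct RT = 3301/9 = 366.7778 ms
Proportion correct = 9/10
IES = 366.7778 / (9/10) = 407.531 ms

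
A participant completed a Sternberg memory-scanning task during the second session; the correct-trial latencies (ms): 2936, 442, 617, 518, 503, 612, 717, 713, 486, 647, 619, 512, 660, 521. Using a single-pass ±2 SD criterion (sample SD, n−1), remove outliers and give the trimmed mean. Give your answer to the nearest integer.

582 ms

n = 14, ΣRT = 10503, M = 750.214
Σ(x−M)² = 5242134.36; s = √(5242134.36/13) = 635.013
Cutoffs: 750.214 ± 2·635.013 → [-519.8, 2020.2]
Outside: 2936 → excluded.
Retained (n=13): Σ = 7567, mean = 7567/13 = 582.077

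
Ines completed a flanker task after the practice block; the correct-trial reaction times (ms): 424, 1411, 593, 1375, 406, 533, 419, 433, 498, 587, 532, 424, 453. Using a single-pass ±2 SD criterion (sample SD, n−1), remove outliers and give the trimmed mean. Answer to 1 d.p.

n = 13, ΣRT = 8088, M = 622.154
Σ(x−M)² = 1453547.69; s = √(1453547.69/12) = 348.036
Cutoffs: 622.154 ± 2·348.036 → [-73.9, 1318.2]
Outside: 1375, 1411 → excluded.
Retained (n=11): Σ = 5302, mean = 5302/11 = 482.000

482.0 ms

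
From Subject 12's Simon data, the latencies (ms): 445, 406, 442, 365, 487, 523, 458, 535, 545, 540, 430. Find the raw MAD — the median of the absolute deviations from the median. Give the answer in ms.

Sorted: 365, 406, 430, 442, 445, 458, 487, 523, 535, 540, 545 → median = 458
|x − 458|: 13, 52, 16, 93, 29, 65, 0, 77, 87, 82, 28
Sorted deviations: 0, 13, 16, 28, 29, 52, 65, 77, 82, 87, 93 → MAD = 52

52 ms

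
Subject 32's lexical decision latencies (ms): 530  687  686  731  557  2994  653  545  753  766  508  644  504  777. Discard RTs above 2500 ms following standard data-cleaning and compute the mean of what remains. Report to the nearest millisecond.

642 ms

Excluded: 2994
Retained (n=13): Σ = 8341
Mean = 8341/13 = 641.6154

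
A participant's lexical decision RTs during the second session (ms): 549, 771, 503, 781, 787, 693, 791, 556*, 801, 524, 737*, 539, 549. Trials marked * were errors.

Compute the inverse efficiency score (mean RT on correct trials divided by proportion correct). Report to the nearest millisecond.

Correct trials (n=11): 549, 771, 503, 781, 787, 693, 791, 801, 524, 539, 549
Mean correct RT = 7288/11 = 662.5455 ms
Proportion correct = 11/13
IES = 662.5455 / (11/13) = 783.008 ms

783 ms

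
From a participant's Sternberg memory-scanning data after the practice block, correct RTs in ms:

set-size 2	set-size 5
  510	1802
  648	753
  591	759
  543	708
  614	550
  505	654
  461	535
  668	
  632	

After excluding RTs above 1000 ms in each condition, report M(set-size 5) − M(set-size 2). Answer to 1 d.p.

85.2 ms

set-size 5: exclude 1802
M(set-size 2) = 5172/9 = 574.667
M(set-size 5) = 3959/6 = 659.833
Difference = 659.833 − 574.667 = 85.167 ms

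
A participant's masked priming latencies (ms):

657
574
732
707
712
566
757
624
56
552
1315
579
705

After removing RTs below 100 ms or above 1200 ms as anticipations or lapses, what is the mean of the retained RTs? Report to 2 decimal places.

651.36 ms

Excluded: 56, 1315
Retained (n=11): Σ = 7165
Mean = 7165/11 = 651.3636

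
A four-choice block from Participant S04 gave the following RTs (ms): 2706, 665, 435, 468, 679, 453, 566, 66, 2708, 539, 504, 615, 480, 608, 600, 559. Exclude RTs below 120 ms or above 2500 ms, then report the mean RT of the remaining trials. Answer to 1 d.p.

551.6 ms

Excluded: 66, 2706, 2708
Retained (n=13): Σ = 7171
Mean = 7171/13 = 551.6154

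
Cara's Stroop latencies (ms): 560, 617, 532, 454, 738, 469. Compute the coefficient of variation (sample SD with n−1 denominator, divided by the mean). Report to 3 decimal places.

0.187

n = 6, Σ = 3370, M = 561.6667
Σ(x−M)² = 55217.333; s = √(55217.333/5) = 105.0879
CV = 105.0879 / 561.6667 = 0.18710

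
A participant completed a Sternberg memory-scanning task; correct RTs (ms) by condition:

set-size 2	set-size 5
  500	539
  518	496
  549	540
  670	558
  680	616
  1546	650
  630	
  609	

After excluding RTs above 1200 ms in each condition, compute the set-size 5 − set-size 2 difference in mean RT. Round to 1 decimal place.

set-size 2: exclude 1546
M(set-size 2) = 4156/7 = 593.714
M(set-size 5) = 3399/6 = 566.500
Difference = 566.500 − 593.714 = -27.214 ms

-27.2 ms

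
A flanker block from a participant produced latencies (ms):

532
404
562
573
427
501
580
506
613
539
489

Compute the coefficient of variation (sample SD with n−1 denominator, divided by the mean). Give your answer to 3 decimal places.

0.123

n = 11, Σ = 5726, M = 520.5455
Σ(x−M)² = 40946.727; s = √(40946.727/10) = 63.9896
CV = 63.9896 / 520.5455 = 0.12293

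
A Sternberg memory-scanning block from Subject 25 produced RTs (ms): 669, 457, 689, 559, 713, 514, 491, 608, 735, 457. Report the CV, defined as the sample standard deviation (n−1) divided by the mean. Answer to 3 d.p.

n = 10, Σ = 5892, M = 589.2000
Σ(x−M)² = 104429.600; s = √(104429.600/9) = 107.7186
CV = 107.7186 / 589.2000 = 0.18282

0.183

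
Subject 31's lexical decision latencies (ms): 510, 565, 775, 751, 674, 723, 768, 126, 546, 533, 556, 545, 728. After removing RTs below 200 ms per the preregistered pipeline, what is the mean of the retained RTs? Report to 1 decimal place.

Excluded: 126
Retained (n=12): Σ = 7674
Mean = 7674/12 = 639.5000

639.5 ms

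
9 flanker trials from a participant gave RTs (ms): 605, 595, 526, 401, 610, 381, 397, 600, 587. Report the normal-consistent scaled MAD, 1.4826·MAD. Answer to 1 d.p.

Sorted: 381, 397, 401, 526, 587, 595, 600, 605, 610 → median = 587
|x − 587| sorted: 0, 8, 13, 18, 23, 61, 186, 190, 206 → MAD = 23
Robust SD ≈ 1.4826 × 23 = 34.100

34.1 ms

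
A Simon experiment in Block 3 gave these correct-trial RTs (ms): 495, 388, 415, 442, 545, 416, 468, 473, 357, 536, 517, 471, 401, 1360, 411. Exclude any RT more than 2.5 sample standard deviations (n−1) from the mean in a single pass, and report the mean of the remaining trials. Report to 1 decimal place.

452.5 ms

n = 15, ΣRT = 7695, M = 513.000
Σ(x−M)² = 811654.00; s = √(811654.00/14) = 240.781
Cutoffs: 513.000 ± 2.5·240.781 → [-89.0, 1115.0]
Outside: 1360 → excluded.
Retained (n=14): Σ = 6335, mean = 6335/14 = 452.500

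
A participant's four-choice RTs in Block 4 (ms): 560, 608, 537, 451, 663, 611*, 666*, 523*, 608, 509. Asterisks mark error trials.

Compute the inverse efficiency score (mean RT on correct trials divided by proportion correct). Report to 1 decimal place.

Correct trials (n=7): 560, 608, 537, 451, 663, 608, 509
Mean correct RT = 3936/7 = 562.2857 ms
Proportion correct = 7/10
IES = 562.2857 / (7/10) = 803.265 ms

803.3 ms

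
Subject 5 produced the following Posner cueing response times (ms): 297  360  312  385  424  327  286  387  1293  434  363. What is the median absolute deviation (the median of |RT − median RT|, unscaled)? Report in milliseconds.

51 ms

Sorted: 286, 297, 312, 327, 360, 363, 385, 387, 424, 434, 1293 → median = 363
|x − 363|: 66, 3, 51, 22, 61, 36, 77, 24, 930, 71, 0
Sorted deviations: 0, 3, 22, 24, 36, 51, 61, 66, 71, 77, 930 → MAD = 51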